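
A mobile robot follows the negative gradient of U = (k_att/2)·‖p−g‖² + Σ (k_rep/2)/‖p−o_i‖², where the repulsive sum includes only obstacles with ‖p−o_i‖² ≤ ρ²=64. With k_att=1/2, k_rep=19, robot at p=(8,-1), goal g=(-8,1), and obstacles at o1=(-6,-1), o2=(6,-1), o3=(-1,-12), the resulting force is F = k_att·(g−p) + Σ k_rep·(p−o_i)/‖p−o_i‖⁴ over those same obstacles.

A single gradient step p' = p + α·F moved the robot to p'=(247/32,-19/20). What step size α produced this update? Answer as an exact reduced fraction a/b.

α = 1/20

F_att = 1/2·(g−p) = 1/2·(-16,2) = (-8.0000,1.0000)
o1: d²=196 > ρ²=64 → inactive
o2: d²=4 ≤ ρ²=64; F_rep = 19·(2,0)/4² = (2.3750,0.0000)
o3: d²=202 > ρ²=64 → inactive
F = F_att + ΣF_rep = (-5.6250,1.0000)
Δp = p'−p = (-0.2812,0.0500); α = Δx/Fx = (-9/32) / (-45/8) = 1/20
check: Δy/Fy = (1/20) / (1) = 1/20 ✓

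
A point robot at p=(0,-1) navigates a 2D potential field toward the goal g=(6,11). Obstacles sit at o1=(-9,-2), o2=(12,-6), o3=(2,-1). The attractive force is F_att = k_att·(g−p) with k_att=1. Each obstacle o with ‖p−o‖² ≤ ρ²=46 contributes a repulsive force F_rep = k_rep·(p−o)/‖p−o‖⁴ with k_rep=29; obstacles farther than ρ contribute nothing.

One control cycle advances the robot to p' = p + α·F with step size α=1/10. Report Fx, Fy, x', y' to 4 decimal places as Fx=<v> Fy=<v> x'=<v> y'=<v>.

F_att = 1·(g−p) = 1·(6,12) = (6.0000,12.0000)
o1: d²=82 > ρ²=46 → inactive
o2: d²=169 > ρ²=46 → inactive
o3: d²=4 ≤ ρ²=46; F_rep = 29·(-2,0)/4² = (-3.6250,0.0000)
F = F_att + ΣF_rep = (2.3750,12.0000)
p' = p + 1/10·F = (0.2375,0.2000)

Fx=2.3750 Fy=12.0000 x'=0.2375 y'=0.2000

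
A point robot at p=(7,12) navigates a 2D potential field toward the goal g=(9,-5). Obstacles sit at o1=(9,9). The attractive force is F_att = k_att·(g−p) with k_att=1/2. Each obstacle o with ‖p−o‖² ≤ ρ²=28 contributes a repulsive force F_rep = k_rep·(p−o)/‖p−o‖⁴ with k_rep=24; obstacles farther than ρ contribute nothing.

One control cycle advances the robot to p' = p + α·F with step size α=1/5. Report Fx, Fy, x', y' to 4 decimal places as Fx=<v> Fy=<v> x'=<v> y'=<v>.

Fx=0.7160 Fy=-8.0740 x'=7.1432 y'=10.3852

F_att = 1/2·(g−p) = 1/2·(2,-17) = (1.0000,-8.5000)
o1: d²=13 ≤ ρ²=28; F_rep = 24·(-2,3)/13² = (-0.2840,0.4260)
F = F_att + ΣF_rep = (0.7160,-8.0740)
p' = p + 1/5·F = (7.1432,10.3852)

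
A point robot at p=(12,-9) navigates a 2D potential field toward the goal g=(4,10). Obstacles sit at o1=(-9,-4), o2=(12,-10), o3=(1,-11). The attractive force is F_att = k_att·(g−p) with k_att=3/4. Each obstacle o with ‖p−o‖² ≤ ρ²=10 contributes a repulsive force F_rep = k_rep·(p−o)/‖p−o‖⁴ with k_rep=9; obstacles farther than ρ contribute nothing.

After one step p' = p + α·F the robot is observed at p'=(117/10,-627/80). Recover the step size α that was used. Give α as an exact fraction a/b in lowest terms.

F_att = 3/4·(g−p) = 3/4·(-8,19) = (-6.0000,14.2500)
o1: d²=466 > ρ²=10 → inactive
o2: d²=1 ≤ ρ²=10; F_rep = 9·(0,1)/1² = (0.0000,9.0000)
o3: d²=125 > ρ²=10 → inactive
F = F_att + ΣF_rep = (-6.0000,23.2500)
Δp = p'−p = (-0.3000,1.1625); α = Δx/Fx = (-3/10) / (-6) = 1/20
check: Δy/Fy = (93/80) / (93/4) = 1/20 ✓

α = 1/20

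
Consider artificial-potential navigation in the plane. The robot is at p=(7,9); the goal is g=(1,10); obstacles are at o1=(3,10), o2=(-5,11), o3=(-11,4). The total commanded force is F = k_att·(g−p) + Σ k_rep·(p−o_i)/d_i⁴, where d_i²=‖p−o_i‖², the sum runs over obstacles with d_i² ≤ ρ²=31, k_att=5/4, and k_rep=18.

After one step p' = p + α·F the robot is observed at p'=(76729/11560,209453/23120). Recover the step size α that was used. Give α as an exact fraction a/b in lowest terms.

α = 1/20

F_att = 5/4·(g−p) = 5/4·(-6,1) = (-7.5000,1.2500)
o1: d²=17 ≤ ρ²=31; F_rep = 18·(4,-1)/17² = (0.2491,-0.0623)
o2: d²=148 > ρ²=31 → inactive
o3: d²=349 > ρ²=31 → inactive
F = F_att + ΣF_rep = (-7.2509,1.1877)
Δp = p'−p = (-0.3625,0.0594); α = Δx/Fx = (-4191/11560) / (-4191/578) = 1/20
check: Δy/Fy = (1373/23120) / (1373/1156) = 1/20 ✓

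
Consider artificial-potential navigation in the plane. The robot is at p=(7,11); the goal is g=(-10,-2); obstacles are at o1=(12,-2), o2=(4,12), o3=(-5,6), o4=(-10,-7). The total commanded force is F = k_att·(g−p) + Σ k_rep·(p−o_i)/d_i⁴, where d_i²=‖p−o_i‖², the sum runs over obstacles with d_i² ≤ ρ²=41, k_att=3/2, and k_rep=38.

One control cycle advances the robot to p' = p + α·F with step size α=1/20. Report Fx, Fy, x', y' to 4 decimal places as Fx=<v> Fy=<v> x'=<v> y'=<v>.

F_att = 3/2·(g−p) = 3/2·(-17,-13) = (-25.5000,-19.5000)
o1: d²=194 > ρ²=41 → inactive
o2: d²=10 ≤ ρ²=41; F_rep = 38·(3,-1)/10² = (1.1400,-0.3800)
o3: d²=169 > ρ²=41 → inactive
o4: d²=613 > ρ²=41 → inactive
F = F_att + ΣF_rep = (-24.3600,-19.8800)
p' = p + 1/20·F = (5.7820,10.0060)

Fx=-24.3600 Fy=-19.8800 x'=5.7820 y'=10.0060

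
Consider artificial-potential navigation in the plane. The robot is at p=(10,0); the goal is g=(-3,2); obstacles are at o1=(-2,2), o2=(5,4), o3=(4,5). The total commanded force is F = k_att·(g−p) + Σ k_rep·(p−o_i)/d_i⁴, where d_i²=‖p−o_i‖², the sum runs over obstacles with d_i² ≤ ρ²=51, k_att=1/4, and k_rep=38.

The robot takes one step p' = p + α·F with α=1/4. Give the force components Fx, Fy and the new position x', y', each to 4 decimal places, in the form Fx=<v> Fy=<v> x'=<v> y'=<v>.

F_att = 1/4·(g−p) = 1/4·(-13,2) = (-3.2500,0.5000)
o1: d²=148 > ρ²=51 → inactive
o2: d²=41 ≤ ρ²=51; F_rep = 38·(5,-4)/41² = (0.1130,-0.0904)
o3: d²=61 > ρ²=51 → inactive
F = F_att + ΣF_rep = (-3.1370,0.4096)
p' = p + 1/4·F = (9.2158,0.1024)

Fx=-3.1370 Fy=0.4096 x'=9.2158 y'=0.1024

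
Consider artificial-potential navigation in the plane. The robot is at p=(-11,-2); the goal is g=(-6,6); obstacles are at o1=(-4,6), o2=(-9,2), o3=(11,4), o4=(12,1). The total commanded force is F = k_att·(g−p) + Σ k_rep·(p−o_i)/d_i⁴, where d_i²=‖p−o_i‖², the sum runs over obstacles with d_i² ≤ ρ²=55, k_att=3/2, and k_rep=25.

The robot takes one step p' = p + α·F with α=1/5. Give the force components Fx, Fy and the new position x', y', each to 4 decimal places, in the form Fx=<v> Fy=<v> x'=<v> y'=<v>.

Fx=7.3750 Fy=11.7500 x'=-9.5250 y'=0.3500

F_att = 3/2·(g−p) = 3/2·(5,8) = (7.5000,12.0000)
o1: d²=113 > ρ²=55 → inactive
o2: d²=20 ≤ ρ²=55; F_rep = 25·(-2,-4)/20² = (-0.1250,-0.2500)
o3: d²=520 > ρ²=55 → inactive
o4: d²=538 > ρ²=55 → inactive
F = F_att + ΣF_rep = (7.3750,11.7500)
p' = p + 1/5·F = (-9.5250,0.3500)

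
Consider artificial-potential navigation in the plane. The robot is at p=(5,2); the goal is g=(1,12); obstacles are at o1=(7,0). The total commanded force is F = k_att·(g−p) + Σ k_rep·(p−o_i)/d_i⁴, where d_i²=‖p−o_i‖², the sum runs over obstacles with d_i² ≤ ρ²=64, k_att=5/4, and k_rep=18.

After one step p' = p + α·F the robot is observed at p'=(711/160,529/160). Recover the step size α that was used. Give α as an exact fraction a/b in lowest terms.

F_att = 5/4·(g−p) = 5/4·(-4,10) = (-5.0000,12.5000)
o1: d²=8 ≤ ρ²=64; F_rep = 18·(-2,2)/8² = (-0.5625,0.5625)
F = F_att + ΣF_rep = (-5.5625,13.0625)
Δp = p'−p = (-0.5563,1.3062); α = Δx/Fx = (-89/160) / (-89/16) = 1/10
check: Δy/Fy = (209/160) / (209/16) = 1/10 ✓

α = 1/10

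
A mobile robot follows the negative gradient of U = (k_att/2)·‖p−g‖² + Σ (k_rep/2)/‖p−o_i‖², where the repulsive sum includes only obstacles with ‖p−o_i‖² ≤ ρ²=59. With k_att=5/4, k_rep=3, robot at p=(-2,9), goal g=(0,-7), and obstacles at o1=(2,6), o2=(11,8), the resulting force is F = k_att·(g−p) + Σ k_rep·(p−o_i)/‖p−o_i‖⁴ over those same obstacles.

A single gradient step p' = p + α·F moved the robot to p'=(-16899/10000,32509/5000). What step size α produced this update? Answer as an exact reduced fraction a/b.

α = 1/8

F_att = 5/4·(g−p) = 5/4·(2,-16) = (2.5000,-20.0000)
o1: d²=25 ≤ ρ²=59; F_rep = 3·(-4,3)/25² = (-0.0192,0.0144)
o2: d²=170 > ρ²=59 → inactive
F = F_att + ΣF_rep = (2.4808,-19.9856)
Δp = p'−p = (0.3101,-2.4982); α = Δx/Fx = (3101/10000) / (3101/1250) = 1/8
check: Δy/Fy = (-12491/5000) / (-12491/625) = 1/8 ✓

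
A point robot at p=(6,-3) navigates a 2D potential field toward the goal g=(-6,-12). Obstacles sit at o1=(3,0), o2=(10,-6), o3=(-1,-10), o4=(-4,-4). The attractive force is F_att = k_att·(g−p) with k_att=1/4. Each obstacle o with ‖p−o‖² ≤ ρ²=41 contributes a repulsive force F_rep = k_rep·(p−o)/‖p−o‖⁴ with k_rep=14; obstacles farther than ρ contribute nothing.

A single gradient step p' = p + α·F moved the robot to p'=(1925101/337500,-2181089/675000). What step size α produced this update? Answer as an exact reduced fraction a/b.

α = 1/10

F_att = 1/4·(g−p) = 1/4·(-12,-9) = (-3.0000,-2.2500)
o1: d²=18 ≤ ρ²=41; F_rep = 14·(3,-3)/18² = (0.1296,-0.1296)
o2: d²=25 ≤ ρ²=41; F_rep = 14·(-4,3)/25² = (-0.0896,0.0672)
o3: d²=98 > ρ²=41 → inactive
o4: d²=101 > ρ²=41 → inactive
F = F_att + ΣF_rep = (-2.9600,-2.3124)
Δp = p'−p = (-0.2960,-0.2312); α = Δx/Fx = (-99899/337500) / (-99899/33750) = 1/10
check: Δy/Fy = (-156089/675000) / (-156089/67500) = 1/10 ✓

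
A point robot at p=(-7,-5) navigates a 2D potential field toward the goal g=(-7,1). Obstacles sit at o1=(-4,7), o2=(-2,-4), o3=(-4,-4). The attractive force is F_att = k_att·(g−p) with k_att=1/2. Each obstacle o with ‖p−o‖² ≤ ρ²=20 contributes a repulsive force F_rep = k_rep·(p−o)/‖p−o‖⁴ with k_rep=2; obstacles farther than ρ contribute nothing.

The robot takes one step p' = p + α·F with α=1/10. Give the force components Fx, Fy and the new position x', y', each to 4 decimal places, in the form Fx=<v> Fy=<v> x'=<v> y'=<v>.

Fx=-0.0600 Fy=2.9800 x'=-7.0060 y'=-4.7020

F_att = 1/2·(g−p) = 1/2·(0,6) = (0.0000,3.0000)
o1: d²=153 > ρ²=20 → inactive
o2: d²=26 > ρ²=20 → inactive
o3: d²=10 ≤ ρ²=20; F_rep = 2·(-3,-1)/10² = (-0.0600,-0.0200)
F = F_att + ΣF_rep = (-0.0600,2.9800)
p' = p + 1/10·F = (-7.0060,-4.7020)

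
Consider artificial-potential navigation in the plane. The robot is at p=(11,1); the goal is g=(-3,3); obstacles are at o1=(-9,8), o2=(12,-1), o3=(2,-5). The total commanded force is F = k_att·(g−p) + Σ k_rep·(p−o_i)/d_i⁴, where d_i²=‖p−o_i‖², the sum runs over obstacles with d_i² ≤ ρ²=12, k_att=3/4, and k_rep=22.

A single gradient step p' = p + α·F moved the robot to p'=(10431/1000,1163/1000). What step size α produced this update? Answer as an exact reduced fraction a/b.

F_att = 3/4·(g−p) = 3/4·(-14,2) = (-10.5000,1.5000)
o1: d²=449 > ρ²=12 → inactive
o2: d²=5 ≤ ρ²=12; F_rep = 22·(-1,2)/5² = (-0.8800,1.7600)
o3: d²=117 > ρ²=12 → inactive
F = F_att + ΣF_rep = (-11.3800,3.2600)
Δp = p'−p = (-0.5690,0.1630); α = Δx/Fx = (-569/1000) / (-569/50) = 1/20
check: Δy/Fy = (163/1000) / (163/50) = 1/20 ✓

α = 1/20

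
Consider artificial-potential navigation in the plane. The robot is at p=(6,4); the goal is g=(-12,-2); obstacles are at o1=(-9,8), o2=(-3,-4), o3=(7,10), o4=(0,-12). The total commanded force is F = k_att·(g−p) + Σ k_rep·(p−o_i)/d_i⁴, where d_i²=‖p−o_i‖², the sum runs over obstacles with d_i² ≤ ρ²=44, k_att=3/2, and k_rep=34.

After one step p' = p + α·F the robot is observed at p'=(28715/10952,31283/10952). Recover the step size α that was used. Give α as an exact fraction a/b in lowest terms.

F_att = 3/2·(g−p) = 3/2·(-18,-6) = (-27.0000,-9.0000)
o1: d²=241 > ρ²=44 → inactive
o2: d²=145 > ρ²=44 → inactive
o3: d²=37 ≤ ρ²=44; F_rep = 34·(-1,-6)/37² = (-0.0248,-0.1490)
o4: d²=292 > ρ²=44 → inactive
F = F_att + ΣF_rep = (-27.0248,-9.1490)
Δp = p'−p = (-3.3781,-1.1436); α = Δx/Fx = (-36997/10952) / (-36997/1369) = 1/8
check: Δy/Fy = (-12525/10952) / (-12525/1369) = 1/8 ✓

α = 1/8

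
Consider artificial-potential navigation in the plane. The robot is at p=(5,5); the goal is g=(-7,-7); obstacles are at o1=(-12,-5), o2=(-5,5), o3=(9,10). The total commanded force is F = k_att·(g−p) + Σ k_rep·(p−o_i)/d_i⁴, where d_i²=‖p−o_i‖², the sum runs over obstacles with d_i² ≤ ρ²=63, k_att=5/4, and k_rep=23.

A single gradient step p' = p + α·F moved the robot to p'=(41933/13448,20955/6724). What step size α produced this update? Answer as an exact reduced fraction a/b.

α = 1/8

F_att = 5/4·(g−p) = 5/4·(-12,-12) = (-15.0000,-15.0000)
o1: d²=389 > ρ²=63 → inactive
o2: d²=100 > ρ²=63 → inactive
o3: d²=41 ≤ ρ²=63; F_rep = 23·(-4,-5)/41² = (-0.0547,-0.0684)
F = F_att + ΣF_rep = (-15.0547,-15.0684)
Δp = p'−p = (-1.8818,-1.8836); α = Δx/Fx = (-25307/13448) / (-25307/1681) = 1/8
check: Δy/Fy = (-12665/6724) / (-25330/1681) = 1/8 ✓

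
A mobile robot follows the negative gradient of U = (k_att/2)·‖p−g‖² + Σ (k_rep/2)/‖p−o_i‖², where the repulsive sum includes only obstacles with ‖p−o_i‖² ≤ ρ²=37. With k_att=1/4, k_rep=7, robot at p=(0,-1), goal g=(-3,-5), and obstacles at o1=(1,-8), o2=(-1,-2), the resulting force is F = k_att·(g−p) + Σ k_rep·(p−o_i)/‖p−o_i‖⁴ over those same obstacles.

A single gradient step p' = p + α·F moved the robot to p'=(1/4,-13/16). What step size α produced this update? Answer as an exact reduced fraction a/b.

α = 1/4

F_att = 1/4·(g−p) = 1/4·(-3,-4) = (-0.7500,-1.0000)
o1: d²=50 > ρ²=37 → inactive
o2: d²=2 ≤ ρ²=37; F_rep = 7·(1,1)/2² = (1.7500,1.7500)
F = F_att + ΣF_rep = (1.0000,0.7500)
Δp = p'−p = (0.2500,0.1875); α = Δx/Fx = (1/4) / (1) = 1/4
check: Δy/Fy = (3/16) / (3/4) = 1/4 ✓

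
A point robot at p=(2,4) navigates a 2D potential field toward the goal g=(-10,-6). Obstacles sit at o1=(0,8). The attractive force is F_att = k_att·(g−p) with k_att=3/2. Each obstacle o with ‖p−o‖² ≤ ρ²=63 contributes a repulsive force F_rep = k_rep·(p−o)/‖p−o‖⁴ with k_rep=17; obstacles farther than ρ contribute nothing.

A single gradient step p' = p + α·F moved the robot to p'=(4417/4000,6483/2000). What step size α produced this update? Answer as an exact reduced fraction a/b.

α = 1/20

F_att = 3/2·(g−p) = 3/2·(-12,-10) = (-18.0000,-15.0000)
o1: d²=20 ≤ ρ²=63; F_rep = 17·(2,-4)/20² = (0.0850,-0.1700)
F = F_att + ΣF_rep = (-17.9150,-15.1700)
Δp = p'−p = (-0.8958,-0.7585); α = Δx/Fx = (-3583/4000) / (-3583/200) = 1/20
check: Δy/Fy = (-1517/2000) / (-1517/100) = 1/20 ✓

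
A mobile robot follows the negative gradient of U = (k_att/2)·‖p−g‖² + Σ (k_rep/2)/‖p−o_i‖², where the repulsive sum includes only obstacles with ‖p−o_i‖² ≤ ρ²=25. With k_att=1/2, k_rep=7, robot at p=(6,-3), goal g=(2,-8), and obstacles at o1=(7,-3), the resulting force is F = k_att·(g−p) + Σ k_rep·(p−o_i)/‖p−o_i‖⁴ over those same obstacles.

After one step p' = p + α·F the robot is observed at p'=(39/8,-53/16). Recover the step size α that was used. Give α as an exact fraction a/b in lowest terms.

F_att = 1/2·(g−p) = 1/2·(-4,-5) = (-2.0000,-2.5000)
o1: d²=1 ≤ ρ²=25; F_rep = 7·(-1,0)/1² = (-7.0000,0.0000)
F = F_att + ΣF_rep = (-9.0000,-2.5000)
Δp = p'−p = (-1.1250,-0.3125); α = Δx/Fx = (-9/8) / (-9) = 1/8
check: Δy/Fy = (-5/16) / (-5/2) = 1/8 ✓

α = 1/8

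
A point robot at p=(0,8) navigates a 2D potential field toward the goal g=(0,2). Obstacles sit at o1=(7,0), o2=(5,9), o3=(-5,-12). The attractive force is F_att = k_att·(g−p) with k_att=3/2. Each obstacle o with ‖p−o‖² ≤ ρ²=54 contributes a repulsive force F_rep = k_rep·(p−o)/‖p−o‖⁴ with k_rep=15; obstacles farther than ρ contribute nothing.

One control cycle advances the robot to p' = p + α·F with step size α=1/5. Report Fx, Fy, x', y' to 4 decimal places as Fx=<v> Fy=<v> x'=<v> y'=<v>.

Fx=-0.1109 Fy=-9.0222 x'=-0.0222 y'=6.1956

F_att = 3/2·(g−p) = 3/2·(0,-6) = (0.0000,-9.0000)
o1: d²=113 > ρ²=54 → inactive
o2: d²=26 ≤ ρ²=54; F_rep = 15·(-5,-1)/26² = (-0.1109,-0.0222)
o3: d²=425 > ρ²=54 → inactive
F = F_att + ΣF_rep = (-0.1109,-9.0222)
p' = p + 1/5·F = (-0.0222,6.1956)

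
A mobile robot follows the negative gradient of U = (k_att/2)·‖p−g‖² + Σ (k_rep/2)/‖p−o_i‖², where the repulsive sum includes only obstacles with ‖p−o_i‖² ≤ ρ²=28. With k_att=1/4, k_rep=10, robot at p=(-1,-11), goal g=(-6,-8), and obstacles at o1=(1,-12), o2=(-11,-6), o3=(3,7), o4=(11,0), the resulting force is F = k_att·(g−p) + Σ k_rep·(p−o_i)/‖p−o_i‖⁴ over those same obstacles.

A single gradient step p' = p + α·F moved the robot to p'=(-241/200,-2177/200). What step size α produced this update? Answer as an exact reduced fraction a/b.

F_att = 1/4·(g−p) = 1/4·(-5,3) = (-1.2500,0.7500)
o1: d²=5 ≤ ρ²=28; F_rep = 10·(-2,1)/5² = (-0.8000,0.4000)
o2: d²=125 > ρ²=28 → inactive
o3: d²=340 > ρ²=28 → inactive
o4: d²=265 > ρ²=28 → inactive
F = F_att + ΣF_rep = (-2.0500,1.1500)
Δp = p'−p = (-0.2050,0.1150); α = Δx/Fx = (-41/200) / (-41/20) = 1/10
check: Δy/Fy = (23/200) / (23/20) = 1/10 ✓

α = 1/10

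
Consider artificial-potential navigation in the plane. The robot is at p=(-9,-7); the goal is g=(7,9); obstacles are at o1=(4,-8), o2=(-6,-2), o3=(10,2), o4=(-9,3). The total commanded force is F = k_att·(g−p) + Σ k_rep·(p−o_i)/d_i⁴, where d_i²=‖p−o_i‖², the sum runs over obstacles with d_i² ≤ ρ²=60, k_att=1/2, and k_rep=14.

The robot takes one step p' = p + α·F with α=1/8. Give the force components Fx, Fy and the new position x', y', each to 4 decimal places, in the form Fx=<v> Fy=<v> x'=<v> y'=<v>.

F_att = 1/2·(g−p) = 1/2·(16,16) = (8.0000,8.0000)
o1: d²=170 > ρ²=60 → inactive
o2: d²=34 ≤ ρ²=60; F_rep = 14·(-3,-5)/34² = (-0.0363,-0.0606)
o3: d²=442 > ρ²=60 → inactive
o4: d²=100 > ρ²=60 → inactive
F = F_att + ΣF_rep = (7.9637,7.9394)
p' = p + 1/8·F = (-8.0045,-6.0076)

Fx=7.9637 Fy=7.9394 x'=-8.0045 y'=-6.0076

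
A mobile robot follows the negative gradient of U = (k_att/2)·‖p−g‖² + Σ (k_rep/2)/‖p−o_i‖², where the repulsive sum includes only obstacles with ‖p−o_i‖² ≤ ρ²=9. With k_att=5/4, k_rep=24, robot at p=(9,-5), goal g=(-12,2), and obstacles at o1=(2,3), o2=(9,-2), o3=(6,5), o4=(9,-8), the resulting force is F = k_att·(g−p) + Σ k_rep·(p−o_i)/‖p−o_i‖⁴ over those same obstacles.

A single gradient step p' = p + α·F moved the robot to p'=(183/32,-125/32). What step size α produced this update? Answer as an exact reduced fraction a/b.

α = 1/8

F_att = 5/4·(g−p) = 5/4·(-21,7) = (-26.2500,8.7500)
o1: d²=113 > ρ²=9 → inactive
o2: d²=9 ≤ ρ²=9; F_rep = 24·(0,-3)/9² = (0.0000,-0.8889)
o3: d²=109 > ρ²=9 → inactive
o4: d²=9 ≤ ρ²=9; F_rep = 24·(0,3)/9² = (0.0000,0.8889)
F = F_att + ΣF_rep = (-26.2500,8.7500)
Δp = p'−p = (-3.2812,1.0938); α = Δx/Fx = (-105/32) / (-105/4) = 1/8
check: Δy/Fy = (35/32) / (35/4) = 1/8 ✓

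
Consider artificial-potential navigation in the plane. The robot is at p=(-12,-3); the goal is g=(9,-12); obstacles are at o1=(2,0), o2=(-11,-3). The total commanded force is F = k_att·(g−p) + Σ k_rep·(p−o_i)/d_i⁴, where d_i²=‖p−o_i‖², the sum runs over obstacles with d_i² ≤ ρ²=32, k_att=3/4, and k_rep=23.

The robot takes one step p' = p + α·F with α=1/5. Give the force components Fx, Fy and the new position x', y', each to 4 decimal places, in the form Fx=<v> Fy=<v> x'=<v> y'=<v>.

Fx=-7.2500 Fy=-6.7500 x'=-13.4500 y'=-4.3500

F_att = 3/4·(g−p) = 3/4·(21,-9) = (15.7500,-6.7500)
o1: d²=205 > ρ²=32 → inactive
o2: d²=1 ≤ ρ²=32; F_rep = 23·(-1,0)/1² = (-23.0000,0.0000)
F = F_att + ΣF_rep = (-7.2500,-6.7500)
p' = p + 1/5·F = (-13.4500,-4.3500)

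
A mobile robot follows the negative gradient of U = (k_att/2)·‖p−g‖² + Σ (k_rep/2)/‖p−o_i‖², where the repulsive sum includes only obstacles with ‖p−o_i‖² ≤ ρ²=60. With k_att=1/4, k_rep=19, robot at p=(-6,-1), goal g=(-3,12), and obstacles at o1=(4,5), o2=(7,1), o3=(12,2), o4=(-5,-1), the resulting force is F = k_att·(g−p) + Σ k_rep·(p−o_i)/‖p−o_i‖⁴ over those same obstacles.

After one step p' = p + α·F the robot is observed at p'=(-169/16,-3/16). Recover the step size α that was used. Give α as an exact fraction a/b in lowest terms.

α = 1/4

F_att = 1/4·(g−p) = 1/4·(3,13) = (0.7500,3.2500)
o1: d²=136 > ρ²=60 → inactive
o2: d²=173 > ρ²=60 → inactive
o3: d²=333 > ρ²=60 → inactive
o4: d²=1 ≤ ρ²=60; F_rep = 19·(-1,0)/1² = (-19.0000,0.0000)
F = F_att + ΣF_rep = (-18.2500,3.2500)
Δp = p'−p = (-4.5625,0.8125); α = Δx/Fx = (-73/16) / (-73/4) = 1/4
check: Δy/Fy = (13/16) / (13/4) = 1/4 ✓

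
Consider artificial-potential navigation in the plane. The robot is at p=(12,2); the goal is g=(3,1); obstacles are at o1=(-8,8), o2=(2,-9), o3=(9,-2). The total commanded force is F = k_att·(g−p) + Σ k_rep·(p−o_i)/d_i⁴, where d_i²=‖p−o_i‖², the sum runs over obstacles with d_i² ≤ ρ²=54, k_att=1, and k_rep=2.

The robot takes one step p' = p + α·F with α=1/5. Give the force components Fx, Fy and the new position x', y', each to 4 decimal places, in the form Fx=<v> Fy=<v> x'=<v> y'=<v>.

F_att = 1·(g−p) = 1·(-9,-1) = (-9.0000,-1.0000)
o1: d²=436 > ρ²=54 → inactive
o2: d²=221 > ρ²=54 → inactive
o3: d²=25 ≤ ρ²=54; F_rep = 2·(3,4)/25² = (0.0096,0.0128)
F = F_att + ΣF_rep = (-8.9904,-0.9872)
p' = p + 1/5·F = (10.2019,1.8026)

Fx=-8.9904 Fy=-0.9872 x'=10.2019 y'=1.8026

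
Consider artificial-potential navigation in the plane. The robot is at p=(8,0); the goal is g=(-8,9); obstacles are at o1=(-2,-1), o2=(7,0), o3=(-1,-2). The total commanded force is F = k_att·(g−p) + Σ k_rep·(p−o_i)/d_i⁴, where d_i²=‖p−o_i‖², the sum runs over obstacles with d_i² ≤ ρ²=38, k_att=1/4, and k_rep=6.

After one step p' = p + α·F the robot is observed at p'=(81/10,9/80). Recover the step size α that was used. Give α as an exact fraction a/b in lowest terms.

F_att = 1/4·(g−p) = 1/4·(-16,9) = (-4.0000,2.2500)
o1: d²=101 > ρ²=38 → inactive
o2: d²=1 ≤ ρ²=38; F_rep = 6·(1,0)/1² = (6.0000,0.0000)
o3: d²=85 > ρ²=38 → inactive
F = F_att + ΣF_rep = (2.0000,2.2500)
Δp = p'−p = (0.1000,0.1125); α = Δx/Fx = (1/10) / (2) = 1/20
check: Δy/Fy = (9/80) / (9/4) = 1/20 ✓

α = 1/20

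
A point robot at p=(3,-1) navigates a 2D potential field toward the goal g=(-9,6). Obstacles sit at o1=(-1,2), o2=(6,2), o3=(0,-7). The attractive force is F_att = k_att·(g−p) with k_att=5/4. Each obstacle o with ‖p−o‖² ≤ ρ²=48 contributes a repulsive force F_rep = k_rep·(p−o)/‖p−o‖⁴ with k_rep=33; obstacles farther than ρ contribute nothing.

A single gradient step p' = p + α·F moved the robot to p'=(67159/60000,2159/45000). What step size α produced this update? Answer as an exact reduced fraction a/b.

α = 1/8

F_att = 5/4·(g−p) = 5/4·(-12,7) = (-15.0000,8.7500)
o1: d²=25 ≤ ρ²=48; F_rep = 33·(4,-3)/25² = (0.2112,-0.1584)
o2: d²=18 ≤ ρ²=48; F_rep = 33·(-3,-3)/18² = (-0.3056,-0.3056)
o3: d²=45 ≤ ρ²=48; F_rep = 33·(3,6)/45² = (0.0489,0.0978)
F = F_att + ΣF_rep = (-15.0455,8.3838)
Δp = p'−p = (-1.8807,1.0480); α = Δx/Fx = (-112841/60000) / (-112841/7500) = 1/8
check: Δy/Fy = (47159/45000) / (47159/5625) = 1/8 ✓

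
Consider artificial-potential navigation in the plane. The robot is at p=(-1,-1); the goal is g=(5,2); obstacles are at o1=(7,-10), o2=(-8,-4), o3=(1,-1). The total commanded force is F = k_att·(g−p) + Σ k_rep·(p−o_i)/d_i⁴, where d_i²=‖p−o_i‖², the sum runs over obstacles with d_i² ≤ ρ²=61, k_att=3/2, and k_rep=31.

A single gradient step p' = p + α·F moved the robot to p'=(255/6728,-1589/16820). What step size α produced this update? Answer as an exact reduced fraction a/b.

F_att = 3/2·(g−p) = 3/2·(6,3) = (9.0000,4.5000)
o1: d²=145 > ρ²=61 → inactive
o2: d²=58 ≤ ρ²=61; F_rep = 31·(7,3)/58² = (0.0645,0.0276)
o3: d²=4 ≤ ρ²=61; F_rep = 31·(-2,0)/4² = (-3.8750,0.0000)
F = F_att + ΣF_rep = (5.1895,4.5276)
Δp = p'−p = (1.0379,0.9055); α = Δx/Fx = (6983/6728) / (34915/6728) = 1/5
check: Δy/Fy = (15231/16820) / (15231/3364) = 1/5 ✓

α = 1/5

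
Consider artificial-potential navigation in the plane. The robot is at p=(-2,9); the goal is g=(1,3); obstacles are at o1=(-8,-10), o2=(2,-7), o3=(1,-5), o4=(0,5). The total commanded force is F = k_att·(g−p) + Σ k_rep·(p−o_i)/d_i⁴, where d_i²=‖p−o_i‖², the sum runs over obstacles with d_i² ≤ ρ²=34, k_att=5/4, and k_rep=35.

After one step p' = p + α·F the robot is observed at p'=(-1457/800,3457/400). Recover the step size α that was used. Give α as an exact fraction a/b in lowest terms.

α = 1/20

F_att = 5/4·(g−p) = 5/4·(3,-6) = (3.7500,-7.5000)
o1: d²=397 > ρ²=34 → inactive
o2: d²=272 > ρ²=34 → inactive
o3: d²=205 > ρ²=34 → inactive
o4: d²=20 ≤ ρ²=34; F_rep = 35·(-2,4)/20² = (-0.1750,0.3500)
F = F_att + ΣF_rep = (3.5750,-7.1500)
Δp = p'−p = (0.1787,-0.3575); α = Δx/Fx = (143/800) / (143/40) = 1/20
check: Δy/Fy = (-143/400) / (-143/20) = 1/20 ✓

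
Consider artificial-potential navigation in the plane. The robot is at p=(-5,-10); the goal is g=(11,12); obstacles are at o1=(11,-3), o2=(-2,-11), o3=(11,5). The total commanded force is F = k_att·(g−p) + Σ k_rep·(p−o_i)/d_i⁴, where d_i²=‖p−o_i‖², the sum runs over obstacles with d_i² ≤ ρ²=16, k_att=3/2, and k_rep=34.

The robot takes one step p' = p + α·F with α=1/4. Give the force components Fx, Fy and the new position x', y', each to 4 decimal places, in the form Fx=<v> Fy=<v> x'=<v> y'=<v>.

Fx=22.9800 Fy=33.3400 x'=0.7450 y'=-1.6650

F_att = 3/2·(g−p) = 3/2·(16,22) = (24.0000,33.0000)
o1: d²=305 > ρ²=16 → inactive
o2: d²=10 ≤ ρ²=16; F_rep = 34·(-3,1)/10² = (-1.0200,0.3400)
o3: d²=481 > ρ²=16 → inactive
F = F_att + ΣF_rep = (22.9800,33.3400)
p' = p + 1/4·F = (0.7450,-1.6650)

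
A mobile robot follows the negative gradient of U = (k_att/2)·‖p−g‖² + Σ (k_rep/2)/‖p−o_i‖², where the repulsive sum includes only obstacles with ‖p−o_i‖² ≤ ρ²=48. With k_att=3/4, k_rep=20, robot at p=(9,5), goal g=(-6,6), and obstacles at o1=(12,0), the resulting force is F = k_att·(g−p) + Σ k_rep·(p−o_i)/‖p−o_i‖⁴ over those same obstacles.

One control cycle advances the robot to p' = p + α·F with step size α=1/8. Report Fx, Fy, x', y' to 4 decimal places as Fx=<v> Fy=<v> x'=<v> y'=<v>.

F_att = 3/4·(g−p) = 3/4·(-15,1) = (-11.2500,0.7500)
o1: d²=34 ≤ ρ²=48; F_rep = 20·(-3,5)/34² = (-0.0519,0.0865)
F = F_att + ΣF_rep = (-11.3019,0.8365)
p' = p + 1/8·F = (7.5873,5.1046)

Fx=-11.3019 Fy=0.8365 x'=7.5873 y'=5.1046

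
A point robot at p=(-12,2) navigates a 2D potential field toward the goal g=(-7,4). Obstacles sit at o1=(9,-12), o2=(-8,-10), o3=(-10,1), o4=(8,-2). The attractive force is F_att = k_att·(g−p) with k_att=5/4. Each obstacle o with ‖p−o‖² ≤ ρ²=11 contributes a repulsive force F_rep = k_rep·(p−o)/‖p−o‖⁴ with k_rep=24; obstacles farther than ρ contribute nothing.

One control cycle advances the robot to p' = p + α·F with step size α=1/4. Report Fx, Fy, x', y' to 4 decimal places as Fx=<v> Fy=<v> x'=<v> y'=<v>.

F_att = 5/4·(g−p) = 5/4·(5,2) = (6.2500,2.5000)
o1: d²=637 > ρ²=11 → inactive
o2: d²=160 > ρ²=11 → inactive
o3: d²=5 ≤ ρ²=11; F_rep = 24·(-2,1)/5² = (-1.9200,0.9600)
o4: d²=416 > ρ²=11 → inactive
F = F_att + ΣF_rep = (4.3300,3.4600)
p' = p + 1/4·F = (-10.9175,2.8650)

Fx=4.3300 Fy=3.4600 x'=-10.9175 y'=2.8650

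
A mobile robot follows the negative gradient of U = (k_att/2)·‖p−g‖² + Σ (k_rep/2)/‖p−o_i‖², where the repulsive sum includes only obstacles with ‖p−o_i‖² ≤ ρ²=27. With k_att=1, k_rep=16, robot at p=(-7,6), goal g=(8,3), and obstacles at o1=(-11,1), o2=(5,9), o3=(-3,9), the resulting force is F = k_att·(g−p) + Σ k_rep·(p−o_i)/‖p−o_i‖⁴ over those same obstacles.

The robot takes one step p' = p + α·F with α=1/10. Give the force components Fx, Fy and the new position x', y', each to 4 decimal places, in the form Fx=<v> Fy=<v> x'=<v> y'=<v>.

Fx=14.8976 Fy=-3.0768 x'=-5.5102 y'=5.6923

F_att = 1·(g−p) = 1·(15,-3) = (15.0000,-3.0000)
o1: d²=41 > ρ²=27 → inactive
o2: d²=153 > ρ²=27 → inactive
o3: d²=25 ≤ ρ²=27; F_rep = 16·(-4,-3)/25² = (-0.1024,-0.0768)
F = F_att + ΣF_rep = (14.8976,-3.0768)
p' = p + 1/10·F = (-5.5102,5.6923)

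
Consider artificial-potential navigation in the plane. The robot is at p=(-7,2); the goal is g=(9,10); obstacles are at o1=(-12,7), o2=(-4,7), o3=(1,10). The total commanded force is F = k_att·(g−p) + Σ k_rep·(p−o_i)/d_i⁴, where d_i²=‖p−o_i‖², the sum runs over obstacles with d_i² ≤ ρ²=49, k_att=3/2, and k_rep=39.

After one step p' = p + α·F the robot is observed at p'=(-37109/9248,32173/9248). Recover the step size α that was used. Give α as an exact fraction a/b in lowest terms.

F_att = 3/2·(g−p) = 3/2·(16,8) = (24.0000,12.0000)
o1: d²=50 > ρ²=49 → inactive
o2: d²=34 ≤ ρ²=49; F_rep = 39·(-3,-5)/34² = (-0.1012,-0.1687)
o3: d²=128 > ρ²=49 → inactive
F = F_att + ΣF_rep = (23.8988,11.8313)
Δp = p'−p = (2.9873,1.4789); α = Δx/Fx = (27627/9248) / (27627/1156) = 1/8
check: Δy/Fy = (13677/9248) / (13677/1156) = 1/8 ✓

α = 1/8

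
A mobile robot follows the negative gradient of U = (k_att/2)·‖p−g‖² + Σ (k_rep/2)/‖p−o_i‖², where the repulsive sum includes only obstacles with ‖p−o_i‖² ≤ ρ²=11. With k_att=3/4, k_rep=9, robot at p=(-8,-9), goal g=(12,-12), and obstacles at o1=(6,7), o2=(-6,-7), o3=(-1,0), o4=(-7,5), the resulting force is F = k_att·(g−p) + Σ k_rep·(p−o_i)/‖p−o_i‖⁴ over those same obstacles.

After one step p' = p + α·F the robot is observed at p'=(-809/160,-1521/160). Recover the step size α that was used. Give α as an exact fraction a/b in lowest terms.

α = 1/5

F_att = 3/4·(g−p) = 3/4·(20,-3) = (15.0000,-2.2500)
o1: d²=452 > ρ²=11 → inactive
o2: d²=8 ≤ ρ²=11; F_rep = 9·(-2,-2)/8² = (-0.2812,-0.2812)
o3: d²=130 > ρ²=11 → inactive
o4: d²=197 > ρ²=11 → inactive
F = F_att + ΣF_rep = (14.7188,-2.5312)
Δp = p'−p = (2.9438,-0.5062); α = Δx/Fx = (471/160) / (471/32) = 1/5
check: Δy/Fy = (-81/160) / (-81/32) = 1/5 ✓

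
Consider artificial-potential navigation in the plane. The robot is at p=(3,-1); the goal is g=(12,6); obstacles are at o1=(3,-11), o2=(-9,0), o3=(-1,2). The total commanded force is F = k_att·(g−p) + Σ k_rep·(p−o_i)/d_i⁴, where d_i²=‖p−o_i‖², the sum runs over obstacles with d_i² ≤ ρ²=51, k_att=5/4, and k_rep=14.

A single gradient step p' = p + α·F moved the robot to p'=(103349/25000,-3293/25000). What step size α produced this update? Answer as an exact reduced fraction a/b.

F_att = 5/4·(g−p) = 5/4·(9,7) = (11.2500,8.7500)
o1: d²=100 > ρ²=51 → inactive
o2: d²=145 > ρ²=51 → inactive
o3: d²=25 ≤ ρ²=51; F_rep = 14·(4,-3)/25² = (0.0896,-0.0672)
F = F_att + ΣF_rep = (11.3396,8.6828)
Δp = p'−p = (1.1340,0.8683); α = Δx/Fx = (28349/25000) / (28349/2500) = 1/10
check: Δy/Fy = (21707/25000) / (21707/2500) = 1/10 ✓

α = 1/10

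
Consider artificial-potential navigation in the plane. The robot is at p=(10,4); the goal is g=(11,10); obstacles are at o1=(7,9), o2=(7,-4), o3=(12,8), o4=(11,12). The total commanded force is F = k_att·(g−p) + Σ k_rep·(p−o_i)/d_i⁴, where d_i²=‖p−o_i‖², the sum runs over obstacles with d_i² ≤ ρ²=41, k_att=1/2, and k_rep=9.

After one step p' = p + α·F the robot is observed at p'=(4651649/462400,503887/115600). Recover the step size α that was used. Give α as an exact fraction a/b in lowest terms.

F_att = 1/2·(g−p) = 1/2·(1,6) = (0.5000,3.0000)
o1: d²=34 ≤ ρ²=41; F_rep = 9·(3,-5)/34² = (0.0234,-0.0389)
o2: d²=73 > ρ²=41 → inactive
o3: d²=20 ≤ ρ²=41; F_rep = 9·(-2,-4)/20² = (-0.0450,-0.0900)
o4: d²=65 > ρ²=41 → inactive
F = F_att + ΣF_rep = (0.4784,2.8711)
Δp = p'−p = (0.0598,0.3589); α = Δx/Fx = (27649/462400) / (27649/57800) = 1/8
check: Δy/Fy = (41487/115600) / (41487/14450) = 1/8 ✓

α = 1/8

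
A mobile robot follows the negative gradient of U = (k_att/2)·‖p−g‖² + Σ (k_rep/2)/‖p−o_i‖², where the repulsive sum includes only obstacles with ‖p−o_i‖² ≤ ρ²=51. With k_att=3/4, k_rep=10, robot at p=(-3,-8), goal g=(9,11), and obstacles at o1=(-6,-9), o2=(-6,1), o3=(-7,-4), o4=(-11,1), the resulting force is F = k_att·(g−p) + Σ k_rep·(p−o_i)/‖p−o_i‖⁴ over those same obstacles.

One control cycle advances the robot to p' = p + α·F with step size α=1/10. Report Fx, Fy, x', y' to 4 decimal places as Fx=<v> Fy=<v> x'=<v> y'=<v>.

F_att = 3/4·(g−p) = 3/4·(12,19) = (9.0000,14.2500)
o1: d²=10 ≤ ρ²=51; F_rep = 10·(3,1)/10² = (0.3000,0.1000)
o2: d²=90 > ρ²=51 → inactive
o3: d²=32 ≤ ρ²=51; F_rep = 10·(4,-4)/32² = (0.0391,-0.0391)
o4: d²=145 > ρ²=51 → inactive
F = F_att + ΣF_rep = (9.3391,14.3109)
p' = p + 1/10·F = (-2.0661,-6.5689)

Fx=9.3391 Fy=14.3109 x'=-2.0661 y'=-6.5689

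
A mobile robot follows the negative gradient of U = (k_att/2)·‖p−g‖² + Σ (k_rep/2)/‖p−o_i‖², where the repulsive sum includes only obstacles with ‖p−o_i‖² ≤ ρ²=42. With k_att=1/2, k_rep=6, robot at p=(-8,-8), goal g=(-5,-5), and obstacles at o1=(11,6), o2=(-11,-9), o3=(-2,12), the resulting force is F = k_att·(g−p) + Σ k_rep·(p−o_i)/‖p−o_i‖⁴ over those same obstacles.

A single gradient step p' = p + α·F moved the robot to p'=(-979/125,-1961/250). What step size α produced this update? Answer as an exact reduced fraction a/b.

F_att = 1/2·(g−p) = 1/2·(3,3) = (1.5000,1.5000)
o1: d²=557 > ρ²=42 → inactive
o2: d²=10 ≤ ρ²=42; F_rep = 6·(3,1)/10² = (0.1800,0.0600)
o3: d²=436 > ρ²=42 → inactive
F = F_att + ΣF_rep = (1.6800,1.5600)
Δp = p'−p = (0.1680,0.1560); α = Δx/Fx = (21/125) / (42/25) = 1/10
check: Δy/Fy = (39/250) / (39/25) = 1/10 ✓

α = 1/10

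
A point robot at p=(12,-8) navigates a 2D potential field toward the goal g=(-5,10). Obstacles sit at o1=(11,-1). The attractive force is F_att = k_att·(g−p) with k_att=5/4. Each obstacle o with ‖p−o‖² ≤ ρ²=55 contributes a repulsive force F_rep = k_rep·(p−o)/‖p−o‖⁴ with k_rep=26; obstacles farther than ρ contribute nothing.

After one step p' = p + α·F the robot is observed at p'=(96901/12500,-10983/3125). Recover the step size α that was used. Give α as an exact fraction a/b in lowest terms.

α = 1/5

F_att = 5/4·(g−p) = 5/4·(-17,18) = (-21.2500,22.5000)
o1: d²=50 ≤ ρ²=55; F_rep = 26·(1,-7)/50² = (0.0104,-0.0728)
F = F_att + ΣF_rep = (-21.2396,22.4272)
Δp = p'−p = (-4.2479,4.4854); α = Δx/Fx = (-53099/12500) / (-53099/2500) = 1/5
check: Δy/Fy = (14017/3125) / (14017/625) = 1/5 ✓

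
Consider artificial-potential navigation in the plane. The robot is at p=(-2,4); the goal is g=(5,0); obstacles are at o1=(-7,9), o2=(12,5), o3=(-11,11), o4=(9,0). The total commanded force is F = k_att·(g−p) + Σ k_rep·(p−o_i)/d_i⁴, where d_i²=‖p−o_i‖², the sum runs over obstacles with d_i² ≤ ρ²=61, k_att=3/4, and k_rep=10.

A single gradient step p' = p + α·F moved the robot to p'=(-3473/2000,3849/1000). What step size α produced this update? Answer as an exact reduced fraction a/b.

α = 1/20

F_att = 3/4·(g−p) = 3/4·(7,-4) = (5.2500,-3.0000)
o1: d²=50 ≤ ρ²=61; F_rep = 10·(5,-5)/50² = (0.0200,-0.0200)
o2: d²=197 > ρ²=61 → inactive
o3: d²=130 > ρ²=61 → inactive
o4: d²=137 > ρ²=61 → inactive
F = F_att + ΣF_rep = (5.2700,-3.0200)
Δp = p'−p = (0.2635,-0.1510); α = Δx/Fx = (527/2000) / (527/100) = 1/20
check: Δy/Fy = (-151/1000) / (-151/50) = 1/20 ✓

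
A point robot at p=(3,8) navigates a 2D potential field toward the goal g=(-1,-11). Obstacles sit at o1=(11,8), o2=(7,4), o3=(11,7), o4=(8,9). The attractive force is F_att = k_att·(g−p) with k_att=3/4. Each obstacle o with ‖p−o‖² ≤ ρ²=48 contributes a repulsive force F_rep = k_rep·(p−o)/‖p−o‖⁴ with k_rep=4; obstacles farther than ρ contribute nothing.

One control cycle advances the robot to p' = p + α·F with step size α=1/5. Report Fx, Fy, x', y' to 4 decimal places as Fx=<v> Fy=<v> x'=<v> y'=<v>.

Fx=-3.0452 Fy=-14.2403 x'=2.3910 y'=5.1519

F_att = 3/4·(g−p) = 3/4·(-4,-19) = (-3.0000,-14.2500)
o1: d²=64 > ρ²=48 → inactive
o2: d²=32 ≤ ρ²=48; F_rep = 4·(-4,4)/32² = (-0.0156,0.0156)
o3: d²=65 > ρ²=48 → inactive
o4: d²=26 ≤ ρ²=48; F_rep = 4·(-5,-1)/26² = (-0.0296,-0.0059)
F = F_att + ΣF_rep = (-3.0452,-14.2403)
p' = p + 1/5·F = (2.3910,5.1519)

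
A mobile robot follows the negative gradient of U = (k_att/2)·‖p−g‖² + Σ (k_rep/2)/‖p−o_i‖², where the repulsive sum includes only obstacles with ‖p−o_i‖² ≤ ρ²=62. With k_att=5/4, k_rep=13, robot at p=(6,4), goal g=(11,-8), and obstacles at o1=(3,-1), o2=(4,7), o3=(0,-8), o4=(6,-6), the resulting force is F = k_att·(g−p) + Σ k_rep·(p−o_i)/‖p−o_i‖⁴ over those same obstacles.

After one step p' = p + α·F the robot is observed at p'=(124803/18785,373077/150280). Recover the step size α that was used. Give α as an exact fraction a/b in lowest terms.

F_att = 5/4·(g−p) = 5/4·(5,-12) = (6.2500,-15.0000)
o1: d²=34 ≤ ρ²=62; F_rep = 13·(3,5)/34² = (0.0337,0.0562)
o2: d²=13 ≤ ρ²=62; F_rep = 13·(2,-3)/13² = (0.1538,-0.2308)
o3: d²=180 > ρ²=62 → inactive
o4: d²=100 > ρ²=62 → inactive
F = F_att + ΣF_rep = (6.4376,-15.1745)
Δp = p'−p = (0.6438,-1.5175); α = Δx/Fx = (12093/18785) / (24186/3757) = 1/10
check: Δy/Fy = (-228043/150280) / (-228043/15028) = 1/10 ✓

α = 1/10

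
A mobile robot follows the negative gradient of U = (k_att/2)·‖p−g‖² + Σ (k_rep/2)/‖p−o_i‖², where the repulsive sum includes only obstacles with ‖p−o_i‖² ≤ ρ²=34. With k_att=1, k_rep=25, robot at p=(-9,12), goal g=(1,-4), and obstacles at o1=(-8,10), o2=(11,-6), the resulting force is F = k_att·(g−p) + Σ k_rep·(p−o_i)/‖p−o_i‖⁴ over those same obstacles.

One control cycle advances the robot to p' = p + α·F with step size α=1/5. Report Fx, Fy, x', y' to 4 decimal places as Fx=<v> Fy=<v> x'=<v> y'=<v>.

Fx=9.0000 Fy=-14.0000 x'=-7.2000 y'=9.2000

F_att = 1·(g−p) = 1·(10,-16) = (10.0000,-16.0000)
o1: d²=5 ≤ ρ²=34; F_rep = 25·(-1,2)/5² = (-1.0000,2.0000)
o2: d²=724 > ρ²=34 → inactive
F = F_att + ΣF_rep = (9.0000,-14.0000)
p' = p + 1/5·F = (-7.2000,9.2000)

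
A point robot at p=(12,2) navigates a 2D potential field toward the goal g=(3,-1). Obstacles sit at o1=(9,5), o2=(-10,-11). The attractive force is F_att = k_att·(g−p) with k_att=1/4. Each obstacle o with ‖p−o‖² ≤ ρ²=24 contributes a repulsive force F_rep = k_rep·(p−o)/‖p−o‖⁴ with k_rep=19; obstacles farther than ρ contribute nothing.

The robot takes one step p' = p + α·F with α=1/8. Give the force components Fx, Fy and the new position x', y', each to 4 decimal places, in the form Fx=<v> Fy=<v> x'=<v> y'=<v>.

F_att = 1/4·(g−p) = 1/4·(-9,-3) = (-2.2500,-0.7500)
o1: d²=18 ≤ ρ²=24; F_rep = 19·(3,-3)/18² = (0.1759,-0.1759)
o2: d²=653 > ρ²=24 → inactive
F = F_att + ΣF_rep = (-2.0741,-0.9259)
p' = p + 1/8·F = (11.7407,1.8843)

Fx=-2.0741 Fy=-0.9259 x'=11.7407 y'=1.8843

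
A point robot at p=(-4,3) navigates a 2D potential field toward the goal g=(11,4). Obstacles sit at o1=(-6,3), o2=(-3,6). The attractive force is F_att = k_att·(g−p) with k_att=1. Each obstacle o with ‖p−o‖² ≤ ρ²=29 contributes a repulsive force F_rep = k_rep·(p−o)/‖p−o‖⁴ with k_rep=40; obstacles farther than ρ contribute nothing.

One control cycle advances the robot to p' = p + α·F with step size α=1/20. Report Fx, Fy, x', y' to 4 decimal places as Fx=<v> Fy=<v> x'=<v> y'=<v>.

F_att = 1·(g−p) = 1·(15,1) = (15.0000,1.0000)
o1: d²=4 ≤ ρ²=29; F_rep = 40·(2,0)/4² = (5.0000,0.0000)
o2: d²=10 ≤ ρ²=29; F_rep = 40·(-1,-3)/10² = (-0.4000,-1.2000)
F = F_att + ΣF_rep = (19.6000,-0.2000)
p' = p + 1/20·F = (-3.0200,2.9900)

Fx=19.6000 Fy=-0.2000 x'=-3.0200 y'=2.9900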